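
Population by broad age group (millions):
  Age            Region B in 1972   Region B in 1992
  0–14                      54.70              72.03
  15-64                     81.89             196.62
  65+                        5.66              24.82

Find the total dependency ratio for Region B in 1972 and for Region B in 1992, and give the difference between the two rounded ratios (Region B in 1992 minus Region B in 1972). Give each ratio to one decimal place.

Region B in 1972: (54.70 + 5.66) / 81.89 × 100 = 60.36 / 81.89 × 100 = 73.7
Region B in 1992: (72.03 + 24.82) / 196.62 × 100 = 96.85 / 196.62 × 100 = 49.3

Region B in 1972: 73.7
Region B in 1992: 49.3
Difference: -24.4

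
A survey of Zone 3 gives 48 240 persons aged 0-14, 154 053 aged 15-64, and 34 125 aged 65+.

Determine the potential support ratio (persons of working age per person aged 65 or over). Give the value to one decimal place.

Potential support ratio = 154 053 / 34 125 = 4.5

Potential support ratio: 4.5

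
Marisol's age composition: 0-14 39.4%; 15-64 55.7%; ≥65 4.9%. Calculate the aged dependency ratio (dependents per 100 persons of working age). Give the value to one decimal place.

Old-age dependency ratio: 8.8

Old-age dependency ratio = 4.9 / 55.7 × 100 = 8.8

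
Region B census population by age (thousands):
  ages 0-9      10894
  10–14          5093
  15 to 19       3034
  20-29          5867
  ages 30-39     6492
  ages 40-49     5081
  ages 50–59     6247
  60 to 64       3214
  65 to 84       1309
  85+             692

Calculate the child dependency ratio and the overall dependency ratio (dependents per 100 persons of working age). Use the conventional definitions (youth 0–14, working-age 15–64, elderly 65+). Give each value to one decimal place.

Youth dependency ratio: 53.4
Total dependency ratio: 60.1

0–14: 10894 + 5093 = 15987
15–64: 3034 + 5867 + 6492 + 5081 + 6247 + 3214 = 29935
65+: 1309 + 692 = 2001
Youth dependency ratio = 15987 / 29935 × 100 = 53.4
Total dependency ratio = (15987 + 2001) / 29935 × 100 = 17988 / 29935 × 100 = 60.1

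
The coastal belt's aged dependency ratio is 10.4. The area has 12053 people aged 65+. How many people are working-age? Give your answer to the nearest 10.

Old-age dependency ratio = elderly / working-age × 100
10.4 = 12053 / W × 100
⇒ 115890

Working-age: 115890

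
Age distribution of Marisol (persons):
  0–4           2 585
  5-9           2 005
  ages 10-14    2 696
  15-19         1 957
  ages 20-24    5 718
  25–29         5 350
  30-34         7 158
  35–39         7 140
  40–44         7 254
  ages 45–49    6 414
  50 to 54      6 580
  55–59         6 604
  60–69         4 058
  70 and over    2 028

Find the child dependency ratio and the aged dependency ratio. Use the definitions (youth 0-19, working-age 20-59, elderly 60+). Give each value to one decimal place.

0–19: 2 585 + 2 005 + 2 696 + 1 957 = 9 243
20–59: 5 718 + 5 350 + 7 158 + 7 140 + 7 254 + 6 414 + 6 580 + 6 604 = 52 218
60+: 4 058 + 2 028 = 6 086
Youth dependency ratio = 9 243 / 52 218 × 100 = 17.7
Old-age dependency ratio = 6 086 / 52 218 × 100 = 11.7

Youth dependency ratio: 17.7
Old-age dependency ratio: 11.7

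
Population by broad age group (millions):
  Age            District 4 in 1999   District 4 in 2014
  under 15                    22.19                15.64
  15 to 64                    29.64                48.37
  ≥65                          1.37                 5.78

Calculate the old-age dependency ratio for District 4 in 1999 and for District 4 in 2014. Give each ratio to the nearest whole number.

District 4 in 1999: 5
District 4 in 2014: 12

District 4 in 1999: 1.37 / 29.64 × 100 = 5
District 4 in 2014: 5.78 / 48.37 × 100 = 12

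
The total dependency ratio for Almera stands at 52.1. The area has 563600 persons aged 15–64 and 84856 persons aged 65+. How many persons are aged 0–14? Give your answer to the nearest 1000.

Total dependency ratio = (youth + elderly) / working-age × 100
52.1 = (Y + 84856) / 563600 × 100
⇒ 209000

Aged 0–14: 209000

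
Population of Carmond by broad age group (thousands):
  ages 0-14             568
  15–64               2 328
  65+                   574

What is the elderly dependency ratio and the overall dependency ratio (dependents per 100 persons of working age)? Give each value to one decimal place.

Old-age dependency ratio: 24.7
Total dependency ratio: 49.1

Old-age dependency ratio = 574 / 2 328 × 100 = 24.7
Total dependency ratio = (568 + 574) / 2 328 × 100 = 1 142 / 2 328 × 100 = 49.1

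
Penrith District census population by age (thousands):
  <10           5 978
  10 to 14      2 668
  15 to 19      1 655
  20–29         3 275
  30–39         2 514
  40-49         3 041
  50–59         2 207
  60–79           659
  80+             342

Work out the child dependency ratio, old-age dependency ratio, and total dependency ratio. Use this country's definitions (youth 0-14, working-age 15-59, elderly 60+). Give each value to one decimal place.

Youth dependency ratio: 68.1
Old-age dependency ratio: 7.9
Total dependency ratio: 76.0

0–14: 5 978 + 2 668 = 8 646
15–59: 1 655 + 3 275 + 2 514 + 3 041 + 2 207 = 12 692
60+: 659 + 342 = 1 001
Youth dependency ratio = 8 646 / 12 692 × 100 = 68.1
Old-age dependency ratio = 1 001 / 12 692 × 100 = 7.9
Total dependency ratio = (8 646 + 1 001) / 12 692 × 100 = 9 647 / 12 692 × 100 = 76.0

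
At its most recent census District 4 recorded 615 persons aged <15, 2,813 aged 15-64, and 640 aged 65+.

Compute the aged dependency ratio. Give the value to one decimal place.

Old-age dependency ratio = 640 / 2,813 × 100 = 22.8

Old-age dependency ratio: 22.8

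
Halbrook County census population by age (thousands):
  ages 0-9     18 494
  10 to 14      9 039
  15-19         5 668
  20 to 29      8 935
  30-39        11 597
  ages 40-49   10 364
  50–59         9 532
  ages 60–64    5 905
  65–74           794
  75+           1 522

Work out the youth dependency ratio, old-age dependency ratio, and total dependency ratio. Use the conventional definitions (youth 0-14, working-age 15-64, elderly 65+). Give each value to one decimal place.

Youth dependency ratio: 52.9
Old-age dependency ratio: 4.5
Total dependency ratio: 57.4

0–14: 18 494 + 9 039 = 27 533
15–64: 5 668 + 8 935 + 11 597 + 10 364 + 9 532 + 5 905 = 52 001
65+: 794 + 1 522 = 2 316
Youth dependency ratio = 27 533 / 52 001 × 100 = 52.9
Old-age dependency ratio = 2 316 / 52 001 × 100 = 4.5
Total dependency ratio = (27 533 + 2 316) / 52 001 × 100 = 29 849 / 52 001 × 100 = 57.4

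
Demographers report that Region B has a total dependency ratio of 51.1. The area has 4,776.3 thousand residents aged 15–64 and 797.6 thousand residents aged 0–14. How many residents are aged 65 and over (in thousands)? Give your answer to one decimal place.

Aged 65 and over: 1,643.1

Total dependency ratio = (youth + elderly) / working-age × 100
51.1 = (797.6 + E) / 4,776.3 × 100
⇒ 1,643.1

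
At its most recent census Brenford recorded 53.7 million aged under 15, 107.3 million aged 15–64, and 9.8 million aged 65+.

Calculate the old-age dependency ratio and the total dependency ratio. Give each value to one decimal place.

Old-age dependency ratio: 9.1
Total dependency ratio: 59.2

Old-age dependency ratio = 9.8 / 107.3 × 100 = 9.1
Total dependency ratio = (53.7 + 9.8) / 107.3 × 100 = 63.5 / 107.3 × 100 = 59.2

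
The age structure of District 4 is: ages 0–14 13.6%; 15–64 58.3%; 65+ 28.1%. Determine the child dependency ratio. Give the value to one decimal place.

Youth dependency ratio = 13.6 / 58.3 × 100 = 23.3

Youth dependency ratio: 23.3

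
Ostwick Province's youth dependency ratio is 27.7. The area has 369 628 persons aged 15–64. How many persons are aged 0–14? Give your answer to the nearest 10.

Aged 0–14: 102 390

Youth dependency ratio = youth / working-age × 100
27.7 = Y / 369 628 × 100
⇒ 102 390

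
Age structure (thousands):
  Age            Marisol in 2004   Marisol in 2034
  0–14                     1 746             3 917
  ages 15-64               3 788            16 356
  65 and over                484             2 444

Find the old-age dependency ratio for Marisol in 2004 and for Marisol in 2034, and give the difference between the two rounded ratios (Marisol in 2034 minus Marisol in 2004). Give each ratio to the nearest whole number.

Marisol in 2004: 13
Marisol in 2034: 15
Difference: +2

Marisol in 2004: 484 / 3 788 × 100 = 13
Marisol in 2034: 2 444 / 16 356 × 100 = 15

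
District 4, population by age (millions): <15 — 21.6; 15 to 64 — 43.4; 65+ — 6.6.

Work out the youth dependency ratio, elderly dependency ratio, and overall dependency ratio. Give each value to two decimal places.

Youth dependency ratio = 21.6 / 43.4 × 100 = 49.77
Old-age dependency ratio = 6.6 / 43.4 × 100 = 15.21
Total dependency ratio = (21.6 + 6.6) / 43.4 × 100 = 28.2 / 43.4 × 100 = 64.98

Youth dependency ratio: 49.77
Old-age dependency ratio: 15.21
Total dependency ratio: 64.98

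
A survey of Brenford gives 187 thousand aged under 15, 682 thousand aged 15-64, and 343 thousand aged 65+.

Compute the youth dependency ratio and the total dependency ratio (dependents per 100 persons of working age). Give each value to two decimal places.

Youth dependency ratio: 27.42
Total dependency ratio: 77.71

Youth dependency ratio = 187 / 682 × 100 = 27.42
Total dependency ratio = (187 + 343) / 682 × 100 = 530 / 682 × 100 = 77.71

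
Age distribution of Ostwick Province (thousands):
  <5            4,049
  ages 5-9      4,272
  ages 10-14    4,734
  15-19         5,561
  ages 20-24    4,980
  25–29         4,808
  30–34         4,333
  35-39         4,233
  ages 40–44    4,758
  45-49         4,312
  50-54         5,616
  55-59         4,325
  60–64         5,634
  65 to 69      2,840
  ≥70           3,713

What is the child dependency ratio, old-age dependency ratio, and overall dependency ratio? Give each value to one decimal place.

Youth dependency ratio: 26.9
Old-age dependency ratio: 13.5
Total dependency ratio: 40.4

0–14: 4,049 + 4,272 + 4,734 = 13,055
15–64: 5,561 + 4,980 + 4,808 + 4,333 + 4,233 + 4,758 + 4,312 + 5,616 + 4,325 + 5,634 = 48,560
65+: 2,840 + 3,713 = 6,553
Youth dependency ratio = 13,055 / 48,560 × 100 = 26.9
Old-age dependency ratio = 6,553 / 48,560 × 100 = 13.5
Total dependency ratio = (13,055 + 6,553) / 48,560 × 100 = 19,608 / 48,560 × 100 = 40.4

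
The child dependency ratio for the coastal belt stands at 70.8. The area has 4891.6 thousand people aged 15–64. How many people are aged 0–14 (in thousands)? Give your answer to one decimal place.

Youth dependency ratio = youth / working-age × 100
70.8 = Y / 4891.6 × 100
⇒ 3463.3

Aged 0–14: 3463.3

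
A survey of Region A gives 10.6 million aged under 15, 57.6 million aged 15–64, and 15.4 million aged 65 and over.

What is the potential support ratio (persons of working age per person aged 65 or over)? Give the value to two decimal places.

Potential support ratio = 57.6 / 15.4 = 3.74

Potential support ratio: 3.74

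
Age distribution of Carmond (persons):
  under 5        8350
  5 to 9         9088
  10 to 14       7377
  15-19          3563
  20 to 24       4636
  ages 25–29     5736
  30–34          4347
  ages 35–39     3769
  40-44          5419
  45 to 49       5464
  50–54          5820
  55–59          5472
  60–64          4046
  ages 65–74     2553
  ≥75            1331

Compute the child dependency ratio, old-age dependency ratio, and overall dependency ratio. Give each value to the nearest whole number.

Youth dependency ratio: 51
Old-age dependency ratio: 8
Total dependency ratio: 59

0–14: 8350 + 9088 + 7377 = 24815
15–64: 3563 + 4636 + 5736 + 4347 + 3769 + 5419 + 5464 + 5820 + 5472 + 4046 = 48272
65+: 2553 + 1331 = 3884
Youth dependency ratio = 24815 / 48272 × 100 = 51
Old-age dependency ratio = 3884 / 48272 × 100 = 8
Total dependency ratio = (24815 + 3884) / 48272 × 100 = 28699 / 48272 × 100 = 59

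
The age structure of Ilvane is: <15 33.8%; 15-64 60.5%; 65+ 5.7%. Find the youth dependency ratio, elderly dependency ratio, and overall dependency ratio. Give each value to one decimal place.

Youth dependency ratio = 33.8 / 60.5 × 100 = 55.9
Old-age dependency ratio = 5.7 / 60.5 × 100 = 9.4
Total dependency ratio = (33.8 + 5.7) / 60.5 × 100 = 39.5 / 60.5 × 100 = 65.3

Youth dependency ratio: 55.9
Old-age dependency ratio: 9.4
Total dependency ratio: 65.3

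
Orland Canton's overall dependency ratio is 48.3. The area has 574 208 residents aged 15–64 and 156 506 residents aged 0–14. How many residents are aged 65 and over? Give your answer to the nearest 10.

Total dependency ratio = (youth + elderly) / working-age × 100
48.3 = (156 506 + E) / 574 208 × 100
⇒ 120 840

Aged 65 and over: 120 840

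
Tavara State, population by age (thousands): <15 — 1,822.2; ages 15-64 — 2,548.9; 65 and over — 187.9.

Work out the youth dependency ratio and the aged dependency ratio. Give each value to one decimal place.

Youth dependency ratio = 1,822.2 / 2,548.9 × 100 = 71.5
Old-age dependency ratio = 187.9 / 2,548.9 × 100 = 7.4

Youth dependency ratio: 71.5
Old-age dependency ratio: 7.4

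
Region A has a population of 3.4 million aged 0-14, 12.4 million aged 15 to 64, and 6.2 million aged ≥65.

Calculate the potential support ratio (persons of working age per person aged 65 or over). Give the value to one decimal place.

Potential support ratio = 12.4 / 6.2 = 2.0

Potential support ratio: 2.0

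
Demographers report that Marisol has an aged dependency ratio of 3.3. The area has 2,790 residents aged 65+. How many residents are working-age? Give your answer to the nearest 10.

Working-age: 84,550

Old-age dependency ratio = elderly / working-age × 100
3.3 = 2,790 / W × 100
⇒ 84,550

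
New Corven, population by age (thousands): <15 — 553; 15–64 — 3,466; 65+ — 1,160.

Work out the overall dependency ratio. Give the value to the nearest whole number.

Total dependency ratio = (553 + 1,160) / 3,466 × 100 = 1,713 / 3,466 × 100 = 49

Total dependency ratio: 49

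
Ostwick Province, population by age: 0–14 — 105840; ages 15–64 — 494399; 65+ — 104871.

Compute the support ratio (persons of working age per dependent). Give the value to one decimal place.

Support ratio: 2.3

Support ratio = 494399 / (105840 + 104871) = 494399 / 210711 = 2.3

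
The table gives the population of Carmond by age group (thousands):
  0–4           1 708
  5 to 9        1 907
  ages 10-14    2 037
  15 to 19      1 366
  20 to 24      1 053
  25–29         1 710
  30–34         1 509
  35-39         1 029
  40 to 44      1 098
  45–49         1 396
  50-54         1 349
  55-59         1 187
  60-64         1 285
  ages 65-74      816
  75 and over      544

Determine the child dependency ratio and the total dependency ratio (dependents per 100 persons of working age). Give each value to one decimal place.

Youth dependency ratio: 43.5
Total dependency ratio: 54.0

0–14: 1 708 + 1 907 + 2 037 = 5 652
15–64: 1 366 + 1 053 + 1 710 + 1 509 + 1 029 + 1 098 + 1 396 + 1 349 + 1 187 + 1 285 = 12 982
65+: 816 + 544 = 1 360
Youth dependency ratio = 5 652 / 12 982 × 100 = 43.5
Total dependency ratio = (5 652 + 1 360) / 12 982 × 100 = 7 012 / 12 982 × 100 = 54.0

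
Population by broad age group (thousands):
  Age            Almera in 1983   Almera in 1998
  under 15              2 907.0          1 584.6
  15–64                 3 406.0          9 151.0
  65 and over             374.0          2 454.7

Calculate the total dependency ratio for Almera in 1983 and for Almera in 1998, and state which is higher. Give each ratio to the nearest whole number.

Almera in 1983: (2 907.0 + 374.0) / 3 406.0 × 100 = 3 281.0 / 3 406.0 × 100 = 96
Almera in 1998: (1 584.6 + 2 454.7) / 9 151.0 × 100 = 4 039.3 / 9 151.0 × 100 = 44

Almera in 1983: 96
Almera in 1998: 44
Higher: Almera in 1983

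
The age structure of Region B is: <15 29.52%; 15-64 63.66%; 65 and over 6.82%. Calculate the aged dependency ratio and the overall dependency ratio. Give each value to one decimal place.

Old-age dependency ratio = 6.82 / 63.66 × 100 = 10.7
Total dependency ratio = (29.52 + 6.82) / 63.66 × 100 = 36.34 / 63.66 × 100 = 57.1

Old-age dependency ratio: 10.7
Total dependency ratio: 57.1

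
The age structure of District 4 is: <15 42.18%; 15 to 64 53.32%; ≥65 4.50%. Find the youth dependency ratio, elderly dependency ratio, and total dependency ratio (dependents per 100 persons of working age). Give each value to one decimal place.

Youth dependency ratio: 79.1
Old-age dependency ratio: 8.4
Total dependency ratio: 87.5

Youth dependency ratio = 42.18 / 53.32 × 100 = 79.1
Old-age dependency ratio = 4.50 / 53.32 × 100 = 8.4
Total dependency ratio = (42.18 + 4.50) / 53.32 × 100 = 46.68 / 53.32 × 100 = 87.5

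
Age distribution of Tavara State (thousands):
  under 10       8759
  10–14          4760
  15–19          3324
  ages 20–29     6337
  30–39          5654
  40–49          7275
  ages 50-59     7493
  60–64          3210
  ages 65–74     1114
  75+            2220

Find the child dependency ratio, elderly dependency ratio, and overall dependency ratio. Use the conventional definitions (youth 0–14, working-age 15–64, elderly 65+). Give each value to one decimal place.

0–14: 8759 + 4760 = 13519
15–64: 3324 + 6337 + 5654 + 7275 + 7493 + 3210 = 33293
65+: 1114 + 2220 = 3334
Youth dependency ratio = 13519 / 33293 × 100 = 40.6
Old-age dependency ratio = 3334 / 33293 × 100 = 10.0
Total dependency ratio = (13519 + 3334) / 33293 × 100 = 16853 / 33293 × 100 = 50.6

Youth dependency ratio: 40.6
Old-age dependency ratio: 10.0
Total dependency ratio: 50.6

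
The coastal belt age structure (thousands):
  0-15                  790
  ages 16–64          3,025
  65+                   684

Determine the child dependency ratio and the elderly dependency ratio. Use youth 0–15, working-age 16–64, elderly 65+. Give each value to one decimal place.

Youth dependency ratio = 790 / 3,025 × 100 = 26.1
Old-age dependency ratio = 684 / 3,025 × 100 = 22.6

Youth dependency ratio: 26.1
Old-age dependency ratio: 22.6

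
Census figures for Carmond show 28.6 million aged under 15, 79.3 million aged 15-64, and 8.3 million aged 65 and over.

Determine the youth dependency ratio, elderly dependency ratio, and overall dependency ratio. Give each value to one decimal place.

Youth dependency ratio = 28.6 / 79.3 × 100 = 36.1
Old-age dependency ratio = 8.3 / 79.3 × 100 = 10.5
Total dependency ratio = (28.6 + 8.3) / 79.3 × 100 = 36.9 / 79.3 × 100 = 46.5

Youth dependency ratio: 36.1
Old-age dependency ratio: 10.5
Total dependency ratio: 46.5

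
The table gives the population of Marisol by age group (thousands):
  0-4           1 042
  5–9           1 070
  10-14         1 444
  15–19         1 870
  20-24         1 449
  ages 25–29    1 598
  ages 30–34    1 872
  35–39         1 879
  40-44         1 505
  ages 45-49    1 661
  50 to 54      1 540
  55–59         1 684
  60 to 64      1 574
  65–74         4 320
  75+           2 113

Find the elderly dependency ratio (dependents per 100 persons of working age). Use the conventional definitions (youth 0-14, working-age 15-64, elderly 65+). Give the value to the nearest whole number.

Old-age dependency ratio: 39

0–14: 1 042 + 1 070 + 1 444 = 3 556
15–64: 1 870 + 1 449 + 1 598 + 1 872 + 1 879 + 1 505 + 1 661 + 1 540 + 1 684 + 1 574 = 16 632
65+: 4 320 + 2 113 = 6 433
Old-age dependency ratio = 6 433 / 16 632 × 100 = 39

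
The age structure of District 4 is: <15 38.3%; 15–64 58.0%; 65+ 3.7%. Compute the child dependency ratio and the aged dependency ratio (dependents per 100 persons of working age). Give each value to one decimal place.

Youth dependency ratio = 38.3 / 58.0 × 100 = 66.0
Old-age dependency ratio = 3.7 / 58.0 × 100 = 6.4

Youth dependency ratio: 66.0
Old-age dependency ratio: 6.4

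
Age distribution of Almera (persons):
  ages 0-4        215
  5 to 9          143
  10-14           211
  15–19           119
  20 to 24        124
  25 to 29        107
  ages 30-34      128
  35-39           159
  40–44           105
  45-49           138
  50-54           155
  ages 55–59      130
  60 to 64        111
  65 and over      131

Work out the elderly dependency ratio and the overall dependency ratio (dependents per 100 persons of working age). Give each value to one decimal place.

0–14: 215 + 143 + 211 = 569
15–64: 119 + 124 + 107 + 128 + 159 + 105 + 138 + 155 + 130 + 111 = 1276
65+: 131
Old-age dependency ratio = 131 / 1276 × 100 = 10.3
Total dependency ratio = (569 + 131) / 1276 × 100 = 700 / 1276 × 100 = 54.9

Old-age dependency ratio: 10.3
Total dependency ratio: 54.9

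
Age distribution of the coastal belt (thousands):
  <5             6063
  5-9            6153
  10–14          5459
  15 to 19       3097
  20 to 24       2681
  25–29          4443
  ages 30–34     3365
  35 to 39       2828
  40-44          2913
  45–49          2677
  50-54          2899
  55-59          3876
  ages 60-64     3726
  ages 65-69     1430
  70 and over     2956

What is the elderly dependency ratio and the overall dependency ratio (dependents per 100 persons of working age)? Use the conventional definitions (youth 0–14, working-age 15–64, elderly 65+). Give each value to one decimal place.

Old-age dependency ratio: 13.5
Total dependency ratio: 67.9

0–14: 6063 + 6153 + 5459 = 17675
15–64: 3097 + 2681 + 4443 + 3365 + 2828 + 2913 + 2677 + 2899 + 3876 + 3726 = 32505
65+: 1430 + 2956 = 4386
Old-age dependency ratio = 4386 / 32505 × 100 = 13.5
Total dependency ratio = (17675 + 4386) / 32505 × 100 = 22061 / 32505 × 100 = 67.9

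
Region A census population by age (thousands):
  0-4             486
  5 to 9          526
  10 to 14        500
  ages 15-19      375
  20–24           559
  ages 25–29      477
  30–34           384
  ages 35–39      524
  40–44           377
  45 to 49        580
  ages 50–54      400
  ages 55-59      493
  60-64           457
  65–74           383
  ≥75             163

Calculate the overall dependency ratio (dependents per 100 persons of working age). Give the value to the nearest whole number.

Total dependency ratio: 44

0–14: 486 + 526 + 500 = 1,512
15–64: 375 + 559 + 477 + 384 + 524 + 377 + 580 + 400 + 493 + 457 = 4,626
65+: 383 + 163 = 546
Total dependency ratio = (1,512 + 546) / 4,626 × 100 = 2,058 / 4,626 × 100 = 44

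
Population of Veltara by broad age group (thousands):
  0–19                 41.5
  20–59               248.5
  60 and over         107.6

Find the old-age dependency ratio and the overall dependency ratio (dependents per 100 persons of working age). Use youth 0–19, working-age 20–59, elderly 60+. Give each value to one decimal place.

Old-age dependency ratio: 43.3
Total dependency ratio: 60.0

Old-age dependency ratio = 107.6 / 248.5 × 100 = 43.3
Total dependency ratio = (41.5 + 107.6) / 248.5 × 100 = 149.1 / 248.5 × 100 = 60.0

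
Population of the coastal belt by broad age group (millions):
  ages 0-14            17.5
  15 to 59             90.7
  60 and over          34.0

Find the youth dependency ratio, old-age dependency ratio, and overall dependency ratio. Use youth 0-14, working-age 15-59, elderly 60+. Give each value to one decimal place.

Youth dependency ratio = 17.5 / 90.7 × 100 = 19.3
Old-age dependency ratio = 34.0 / 90.7 × 100 = 37.5
Total dependency ratio = (17.5 + 34.0) / 90.7 × 100 = 51.5 / 90.7 × 100 = 56.8

Youth dependency ratio: 19.3
Old-age dependency ratio: 37.5
Total dependency ratio: 56.8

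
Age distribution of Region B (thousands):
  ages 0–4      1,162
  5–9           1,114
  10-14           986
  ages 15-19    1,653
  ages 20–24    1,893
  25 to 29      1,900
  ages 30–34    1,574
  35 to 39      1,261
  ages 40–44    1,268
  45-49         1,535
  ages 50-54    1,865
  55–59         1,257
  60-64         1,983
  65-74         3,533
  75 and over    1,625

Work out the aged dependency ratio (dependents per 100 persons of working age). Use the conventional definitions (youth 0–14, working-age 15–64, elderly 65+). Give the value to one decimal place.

0–14: 1,162 + 1,114 + 986 = 3,262
15–64: 1,653 + 1,893 + 1,900 + 1,574 + 1,261 + 1,268 + 1,535 + 1,865 + 1,257 + 1,983 = 16,189
65+: 3,533 + 1,625 = 5,158
Old-age dependency ratio = 5,158 / 16,189 × 100 = 31.9

Old-age dependency ratio: 31.9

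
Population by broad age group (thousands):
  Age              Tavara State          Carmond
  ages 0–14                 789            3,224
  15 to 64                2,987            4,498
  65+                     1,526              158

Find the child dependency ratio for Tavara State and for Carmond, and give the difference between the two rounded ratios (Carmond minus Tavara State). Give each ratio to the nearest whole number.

Tavara State: 26
Carmond: 72
Difference: +46

Tavara State: 789 / 2,987 × 100 = 26
Carmond: 3,224 / 4,498 × 100 = 72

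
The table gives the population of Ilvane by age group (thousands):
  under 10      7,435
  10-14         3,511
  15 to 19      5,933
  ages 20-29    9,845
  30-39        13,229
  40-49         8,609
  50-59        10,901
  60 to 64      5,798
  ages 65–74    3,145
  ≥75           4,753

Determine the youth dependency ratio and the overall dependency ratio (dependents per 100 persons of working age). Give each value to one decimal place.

0–14: 7,435 + 3,511 = 10,946
15–64: 5,933 + 9,845 + 13,229 + 8,609 + 10,901 + 5,798 = 54,315
65+: 3,145 + 4,753 = 7,898
Youth dependency ratio = 10,946 / 54,315 × 100 = 20.2
Total dependency ratio = (10,946 + 7,898) / 54,315 × 100 = 18,844 / 54,315 × 100 = 34.7

Youth dependency ratio: 20.2
Total dependency ratio: 34.7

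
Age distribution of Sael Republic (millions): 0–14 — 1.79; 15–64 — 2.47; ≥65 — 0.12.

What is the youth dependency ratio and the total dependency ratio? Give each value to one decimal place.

Youth dependency ratio = 1.79 / 2.47 × 100 = 72.5
Total dependency ratio = (1.79 + 0.12) / 2.47 × 100 = 1.91 / 2.47 × 100 = 77.3

Youth dependency ratio: 72.5
Total dependency ratio: 77.3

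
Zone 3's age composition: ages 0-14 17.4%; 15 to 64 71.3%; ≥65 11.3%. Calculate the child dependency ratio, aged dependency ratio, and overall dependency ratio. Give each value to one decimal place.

Youth dependency ratio: 24.4
Old-age dependency ratio: 15.8
Total dependency ratio: 40.3

Youth dependency ratio = 17.4 / 71.3 × 100 = 24.4
Old-age dependency ratio = 11.3 / 71.3 × 100 = 15.8
Total dependency ratio = (17.4 + 11.3) / 71.3 × 100 = 28.7 / 71.3 × 100 = 40.3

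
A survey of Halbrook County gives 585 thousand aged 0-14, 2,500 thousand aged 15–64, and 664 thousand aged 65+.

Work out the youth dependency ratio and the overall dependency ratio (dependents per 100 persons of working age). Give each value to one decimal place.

Youth dependency ratio: 23.4
Total dependency ratio: 50.0

Youth dependency ratio = 585 / 2,500 × 100 = 23.4
Total dependency ratio = (585 + 664) / 2,500 × 100 = 1,249 / 2,500 × 100 = 50.0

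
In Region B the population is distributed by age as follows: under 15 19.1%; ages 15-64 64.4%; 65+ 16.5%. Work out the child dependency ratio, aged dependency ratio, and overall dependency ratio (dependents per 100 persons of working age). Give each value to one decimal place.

Youth dependency ratio: 29.7
Old-age dependency ratio: 25.6
Total dependency ratio: 55.3

Youth dependency ratio = 19.1 / 64.4 × 100 = 29.7
Old-age dependency ratio = 16.5 / 64.4 × 100 = 25.6
Total dependency ratio = (19.1 + 16.5) / 64.4 × 100 = 35.6 / 64.4 × 100 = 55.3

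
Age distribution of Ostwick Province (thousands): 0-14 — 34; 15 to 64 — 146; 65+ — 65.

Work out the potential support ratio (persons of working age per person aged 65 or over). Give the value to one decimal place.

Potential support ratio = 146 / 65 = 2.2

Potential support ratio: 2.2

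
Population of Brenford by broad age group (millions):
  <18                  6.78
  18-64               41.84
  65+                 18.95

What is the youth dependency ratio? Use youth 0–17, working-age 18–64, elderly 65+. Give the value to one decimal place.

Youth dependency ratio: 16.2

Youth dependency ratio = 6.78 / 41.84 × 100 = 16.2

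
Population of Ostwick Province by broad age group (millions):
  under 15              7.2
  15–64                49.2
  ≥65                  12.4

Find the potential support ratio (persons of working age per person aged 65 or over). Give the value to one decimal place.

Potential support ratio: 4.0

Potential support ratio = 49.2 / 12.4 = 4.0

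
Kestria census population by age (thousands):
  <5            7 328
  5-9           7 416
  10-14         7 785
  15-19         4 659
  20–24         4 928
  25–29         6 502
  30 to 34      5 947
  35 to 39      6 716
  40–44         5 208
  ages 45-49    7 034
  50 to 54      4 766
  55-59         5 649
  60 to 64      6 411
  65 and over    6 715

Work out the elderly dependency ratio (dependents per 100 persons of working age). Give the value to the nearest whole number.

Old-age dependency ratio: 12

0–14: 7 328 + 7 416 + 7 785 = 22 529
15–64: 4 659 + 4 928 + 6 502 + 5 947 + 6 716 + 5 208 + 7 034 + 4 766 + 5 649 + 6 411 = 57 820
65+: 6 715
Old-age dependency ratio = 6 715 / 57 820 × 100 = 12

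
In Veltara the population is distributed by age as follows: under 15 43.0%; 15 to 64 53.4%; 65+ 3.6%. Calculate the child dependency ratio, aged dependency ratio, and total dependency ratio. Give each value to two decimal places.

Youth dependency ratio = 43.0 / 53.4 × 100 = 80.52
Old-age dependency ratio = 3.6 / 53.4 × 100 = 6.74
Total dependency ratio = (43.0 + 3.6) / 53.4 × 100 = 46.6 / 53.4 × 100 = 87.27

Youth dependency ratio: 80.52
Old-age dependency ratio: 6.74
Total dependency ratio: 87.27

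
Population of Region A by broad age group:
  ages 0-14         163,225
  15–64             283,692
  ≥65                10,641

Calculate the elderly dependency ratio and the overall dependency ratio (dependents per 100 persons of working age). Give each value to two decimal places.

Old-age dependency ratio: 3.75
Total dependency ratio: 61.29

Old-age dependency ratio = 10,641 / 283,692 × 100 = 3.75
Total dependency ratio = (163,225 + 10,641) / 283,692 × 100 = 173,866 / 283,692 × 100 = 61.29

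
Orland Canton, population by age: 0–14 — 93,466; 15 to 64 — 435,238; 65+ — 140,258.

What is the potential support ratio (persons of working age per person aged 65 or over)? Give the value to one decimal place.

Potential support ratio = 435,238 / 140,258 = 3.1

Potential support ratio: 3.1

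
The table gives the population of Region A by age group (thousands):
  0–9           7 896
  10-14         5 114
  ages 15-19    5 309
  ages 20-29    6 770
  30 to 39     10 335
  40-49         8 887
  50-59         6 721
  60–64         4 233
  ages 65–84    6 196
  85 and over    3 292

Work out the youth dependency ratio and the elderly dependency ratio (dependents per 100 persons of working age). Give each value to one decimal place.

0–14: 7 896 + 5 114 = 13 010
15–64: 5 309 + 6 770 + 10 335 + 8 887 + 6 721 + 4 233 = 42 255
65+: 6 196 + 3 292 = 9 488
Youth dependency ratio = 13 010 / 42 255 × 100 = 30.8
Old-age dependency ratio = 9 488 / 42 255 × 100 = 22.5

Youth dependency ratio: 30.8
Old-age dependency ratio: 22.5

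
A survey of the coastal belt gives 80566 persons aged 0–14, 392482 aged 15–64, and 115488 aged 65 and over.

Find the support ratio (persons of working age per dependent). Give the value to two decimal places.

Support ratio = 392482 / (80566 + 115488) = 392482 / 196054 = 2.00

Support ratio: 2.00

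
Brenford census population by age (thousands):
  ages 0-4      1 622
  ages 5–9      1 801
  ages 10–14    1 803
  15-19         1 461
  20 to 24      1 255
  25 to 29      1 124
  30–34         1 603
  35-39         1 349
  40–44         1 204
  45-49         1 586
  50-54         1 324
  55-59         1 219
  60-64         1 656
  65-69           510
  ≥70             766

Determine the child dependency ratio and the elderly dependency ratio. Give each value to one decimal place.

0–14: 1 622 + 1 801 + 1 803 = 5 226
15–64: 1 461 + 1 255 + 1 124 + 1 603 + 1 349 + 1 204 + 1 586 + 1 324 + 1 219 + 1 656 = 13 781
65+: 510 + 766 = 1 276
Youth dependency ratio = 5 226 / 13 781 × 100 = 37.9
Old-age dependency ratio = 1 276 / 13 781 × 100 = 9.3

Youth dependency ratio: 37.9
Old-age dependency ratio: 9.3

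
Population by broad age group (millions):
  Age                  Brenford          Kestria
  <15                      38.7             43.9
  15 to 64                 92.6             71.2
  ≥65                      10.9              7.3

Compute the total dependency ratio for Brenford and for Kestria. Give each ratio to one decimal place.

Brenford: 53.6
Kestria: 71.9

Brenford: (38.7 + 10.9) / 92.6 × 100 = 49.6 / 92.6 × 100 = 53.6
Kestria: (43.9 + 7.3) / 71.2 × 100 = 51.2 / 71.2 × 100 = 71.9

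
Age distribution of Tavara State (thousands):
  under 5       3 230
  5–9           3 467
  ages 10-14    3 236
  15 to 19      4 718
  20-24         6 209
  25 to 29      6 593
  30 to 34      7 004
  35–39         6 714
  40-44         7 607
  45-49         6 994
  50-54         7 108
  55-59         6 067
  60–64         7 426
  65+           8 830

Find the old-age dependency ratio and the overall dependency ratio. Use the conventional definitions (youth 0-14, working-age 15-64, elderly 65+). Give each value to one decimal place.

0–14: 3 230 + 3 467 + 3 236 = 9 933
15–64: 4 718 + 6 209 + 6 593 + 7 004 + 6 714 + 7 607 + 6 994 + 7 108 + 6 067 + 7 426 = 66 440
65+: 8 830
Old-age dependency ratio = 8 830 / 66 440 × 100 = 13.3
Total dependency ratio = (9 933 + 8 830) / 66 440 × 100 = 18 763 / 66 440 × 100 = 28.2

Old-age dependency ratio: 13.3
Total dependency ratio: 28.2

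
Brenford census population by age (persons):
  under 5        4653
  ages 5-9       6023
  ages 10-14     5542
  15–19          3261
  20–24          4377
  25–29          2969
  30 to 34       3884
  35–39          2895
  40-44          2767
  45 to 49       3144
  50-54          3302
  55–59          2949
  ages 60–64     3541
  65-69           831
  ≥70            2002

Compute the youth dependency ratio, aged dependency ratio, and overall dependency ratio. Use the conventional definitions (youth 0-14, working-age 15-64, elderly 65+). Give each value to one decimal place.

Youth dependency ratio: 49.0
Old-age dependency ratio: 8.6
Total dependency ratio: 57.6

0–14: 4653 + 6023 + 5542 = 16218
15–64: 3261 + 4377 + 2969 + 3884 + 2895 + 2767 + 3144 + 3302 + 2949 + 3541 = 33089
65+: 831 + 2002 = 2833
Youth dependency ratio = 16218 / 33089 × 100 = 49.0
Old-age dependency ratio = 2833 / 33089 × 100 = 8.6
Total dependency ratio = (16218 + 2833) / 33089 × 100 = 19051 / 33089 × 100 = 57.6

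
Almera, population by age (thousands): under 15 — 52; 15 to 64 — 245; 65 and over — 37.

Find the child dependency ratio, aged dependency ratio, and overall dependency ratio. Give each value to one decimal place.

Youth dependency ratio = 52 / 245 × 100 = 21.2
Old-age dependency ratio = 37 / 245 × 100 = 15.1
Total dependency ratio = (52 + 37) / 245 × 100 = 89 / 245 × 100 = 36.3

Youth dependency ratio: 21.2
Old-age dependency ratio: 15.1
Total dependency ratio: 36.3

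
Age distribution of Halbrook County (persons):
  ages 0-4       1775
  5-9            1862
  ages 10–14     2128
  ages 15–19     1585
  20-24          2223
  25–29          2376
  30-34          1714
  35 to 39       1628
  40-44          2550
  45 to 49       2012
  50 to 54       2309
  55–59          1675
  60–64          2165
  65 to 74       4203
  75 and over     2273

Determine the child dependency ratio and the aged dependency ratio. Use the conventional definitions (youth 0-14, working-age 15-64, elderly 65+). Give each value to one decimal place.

Youth dependency ratio: 28.5
Old-age dependency ratio: 32.0

0–14: 1775 + 1862 + 2128 = 5765
15–64: 1585 + 2223 + 2376 + 1714 + 1628 + 2550 + 2012 + 2309 + 1675 + 2165 = 20237
65+: 4203 + 2273 = 6476
Youth dependency ratio = 5765 / 20237 × 100 = 28.5
Old-age dependency ratio = 6476 / 20237 × 100 = 32.0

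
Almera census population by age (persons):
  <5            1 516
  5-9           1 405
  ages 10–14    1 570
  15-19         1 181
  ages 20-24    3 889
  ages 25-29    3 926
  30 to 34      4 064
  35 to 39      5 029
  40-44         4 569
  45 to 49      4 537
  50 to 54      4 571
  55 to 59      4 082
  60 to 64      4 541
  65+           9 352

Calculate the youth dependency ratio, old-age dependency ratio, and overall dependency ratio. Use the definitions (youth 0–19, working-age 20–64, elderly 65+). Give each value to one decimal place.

Youth dependency ratio: 14.5
Old-age dependency ratio: 23.9
Total dependency ratio: 38.3

0–19: 1 516 + 1 405 + 1 570 + 1 181 = 5 672
20–64: 3 889 + 3 926 + 4 064 + 5 029 + 4 569 + 4 537 + 4 571 + 4 082 + 4 541 = 39 208
65+: 9 352
Youth dependency ratio = 5 672 / 39 208 × 100 = 14.5
Old-age dependency ratio = 9 352 / 39 208 × 100 = 23.9
Total dependency ratio = (5 672 + 9 352) / 39 208 × 100 = 15 024 / 39 208 × 100 = 38.3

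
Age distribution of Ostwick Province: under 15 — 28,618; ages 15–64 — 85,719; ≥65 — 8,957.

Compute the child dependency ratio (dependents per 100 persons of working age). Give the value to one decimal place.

Youth dependency ratio = 28,618 / 85,719 × 100 = 33.4

Youth dependency ratio: 33.4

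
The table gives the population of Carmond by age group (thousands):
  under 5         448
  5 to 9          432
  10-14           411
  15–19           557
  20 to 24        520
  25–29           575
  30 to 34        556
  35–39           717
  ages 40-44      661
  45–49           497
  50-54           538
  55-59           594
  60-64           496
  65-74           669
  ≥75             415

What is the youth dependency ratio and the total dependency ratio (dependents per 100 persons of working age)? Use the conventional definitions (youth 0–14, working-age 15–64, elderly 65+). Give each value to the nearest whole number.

0–14: 448 + 432 + 411 = 1 291
15–64: 557 + 520 + 575 + 556 + 717 + 661 + 497 + 538 + 594 + 496 = 5 711
65+: 669 + 415 = 1 084
Youth dependency ratio = 1 291 / 5 711 × 100 = 23
Total dependency ratio = (1 291 + 1 084) / 5 711 × 100 = 2 375 / 5 711 × 100 = 42

Youth dependency ratio: 23
Total dependency ratio: 42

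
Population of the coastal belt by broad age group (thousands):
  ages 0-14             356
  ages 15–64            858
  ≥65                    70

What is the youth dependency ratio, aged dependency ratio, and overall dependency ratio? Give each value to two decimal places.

Youth dependency ratio: 41.49
Old-age dependency ratio: 8.16
Total dependency ratio: 49.65

Youth dependency ratio = 356 / 858 × 100 = 41.49
Old-age dependency ratio = 70 / 858 × 100 = 8.16
Total dependency ratio = (356 + 70) / 858 × 100 = 426 / 858 × 100 = 49.65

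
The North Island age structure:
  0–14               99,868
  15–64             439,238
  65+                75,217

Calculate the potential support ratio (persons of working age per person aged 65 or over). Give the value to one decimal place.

Potential support ratio = 439,238 / 75,217 = 5.8

Potential support ratio: 5.8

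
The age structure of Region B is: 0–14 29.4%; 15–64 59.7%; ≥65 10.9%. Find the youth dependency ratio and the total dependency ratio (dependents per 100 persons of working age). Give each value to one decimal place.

Youth dependency ratio = 29.4 / 59.7 × 100 = 49.2
Total dependency ratio = (29.4 + 10.9) / 59.7 × 100 = 40.3 / 59.7 × 100 = 67.5

Youth dependency ratio: 49.2
Total dependency ratio: 67.5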